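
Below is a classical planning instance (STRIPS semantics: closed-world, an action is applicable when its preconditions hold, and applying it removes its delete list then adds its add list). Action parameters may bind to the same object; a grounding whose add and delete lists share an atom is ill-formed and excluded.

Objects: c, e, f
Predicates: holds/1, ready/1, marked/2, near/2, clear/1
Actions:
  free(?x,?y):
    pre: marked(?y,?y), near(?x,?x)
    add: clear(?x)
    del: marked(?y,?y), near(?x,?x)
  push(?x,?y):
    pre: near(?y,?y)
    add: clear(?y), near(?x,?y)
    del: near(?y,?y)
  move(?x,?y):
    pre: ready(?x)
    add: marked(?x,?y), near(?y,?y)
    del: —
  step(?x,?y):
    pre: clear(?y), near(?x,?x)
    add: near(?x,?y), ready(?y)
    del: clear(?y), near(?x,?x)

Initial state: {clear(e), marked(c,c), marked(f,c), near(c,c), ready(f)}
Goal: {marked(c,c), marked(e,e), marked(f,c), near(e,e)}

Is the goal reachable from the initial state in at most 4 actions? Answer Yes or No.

Yes

1. step(c,e)  →  {marked(c,c), marked(f,c), near(c,e), ready(e), ready(f)}
2. move(e,e)  →  {marked(c,c), marked(e,e), marked(f,c), near(c,e), near(e,e), ready(e), ready(f)}
optimal plan length = 2; 2 ≤ 4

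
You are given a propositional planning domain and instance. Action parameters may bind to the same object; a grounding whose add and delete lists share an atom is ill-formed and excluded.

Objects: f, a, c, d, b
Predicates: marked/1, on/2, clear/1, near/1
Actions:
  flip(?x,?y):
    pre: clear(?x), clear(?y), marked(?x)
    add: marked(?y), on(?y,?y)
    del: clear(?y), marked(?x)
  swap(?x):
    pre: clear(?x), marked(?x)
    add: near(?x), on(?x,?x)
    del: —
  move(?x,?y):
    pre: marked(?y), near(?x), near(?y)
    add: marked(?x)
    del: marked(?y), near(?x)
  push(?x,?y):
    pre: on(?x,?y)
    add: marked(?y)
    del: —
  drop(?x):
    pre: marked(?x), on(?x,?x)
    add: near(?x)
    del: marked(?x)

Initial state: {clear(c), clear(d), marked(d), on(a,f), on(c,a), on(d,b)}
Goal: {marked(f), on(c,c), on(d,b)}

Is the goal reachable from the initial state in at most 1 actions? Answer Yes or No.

No

1. flip(d,c)  →  {clear(d), marked(c), on(a,f), on(c,a), on(c,c), on(d,b)}
2. push(a,f)  →  {clear(d), marked(c), marked(f), on(a,f), on(c,a), on(c,c), on(d,b)}
optimal plan length = 2; 2 > 1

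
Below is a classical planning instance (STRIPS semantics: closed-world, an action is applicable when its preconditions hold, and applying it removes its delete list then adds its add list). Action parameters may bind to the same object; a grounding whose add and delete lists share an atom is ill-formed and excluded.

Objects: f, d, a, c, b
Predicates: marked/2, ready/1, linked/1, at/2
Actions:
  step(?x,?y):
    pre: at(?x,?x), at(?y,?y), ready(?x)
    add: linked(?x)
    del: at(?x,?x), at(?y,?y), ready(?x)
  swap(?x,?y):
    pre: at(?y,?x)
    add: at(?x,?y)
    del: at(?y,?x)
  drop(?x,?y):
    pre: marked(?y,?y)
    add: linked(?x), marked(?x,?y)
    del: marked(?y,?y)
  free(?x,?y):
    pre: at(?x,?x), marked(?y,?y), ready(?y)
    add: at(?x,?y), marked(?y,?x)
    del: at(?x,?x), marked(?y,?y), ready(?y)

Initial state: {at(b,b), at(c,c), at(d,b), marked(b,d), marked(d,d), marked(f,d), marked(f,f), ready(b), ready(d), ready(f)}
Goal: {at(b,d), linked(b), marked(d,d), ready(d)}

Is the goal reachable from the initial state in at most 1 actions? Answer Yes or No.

1. step(b,c)  →  {at(d,b), linked(b), marked(b,d), marked(d,d), marked(f,d), marked(f,f), ready(d), ready(f)}
2. swap(b,d)  →  {at(b,d), linked(b), marked(b,d), marked(d,d), marked(f,d), marked(f,f), ready(d), ready(f)}
optimal plan length = 2; 2 > 1

No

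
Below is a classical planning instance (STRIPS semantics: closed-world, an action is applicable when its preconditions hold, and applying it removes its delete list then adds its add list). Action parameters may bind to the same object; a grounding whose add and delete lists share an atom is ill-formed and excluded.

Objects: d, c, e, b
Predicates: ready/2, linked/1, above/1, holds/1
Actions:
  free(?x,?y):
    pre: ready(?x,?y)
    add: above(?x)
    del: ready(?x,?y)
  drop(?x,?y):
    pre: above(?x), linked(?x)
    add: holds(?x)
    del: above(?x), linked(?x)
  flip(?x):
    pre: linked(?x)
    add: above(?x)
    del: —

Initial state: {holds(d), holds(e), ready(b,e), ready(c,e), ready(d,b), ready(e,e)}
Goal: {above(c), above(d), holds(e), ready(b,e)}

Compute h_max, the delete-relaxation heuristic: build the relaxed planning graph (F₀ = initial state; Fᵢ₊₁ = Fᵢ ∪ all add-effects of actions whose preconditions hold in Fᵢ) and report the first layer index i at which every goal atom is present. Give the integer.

1

F0 = init (6 atoms)
F1 = F0 ∪ {above(b), above(c), above(d), above(e)}  (10 atoms)
goal ⊆ F1  ⇒  h_max = 1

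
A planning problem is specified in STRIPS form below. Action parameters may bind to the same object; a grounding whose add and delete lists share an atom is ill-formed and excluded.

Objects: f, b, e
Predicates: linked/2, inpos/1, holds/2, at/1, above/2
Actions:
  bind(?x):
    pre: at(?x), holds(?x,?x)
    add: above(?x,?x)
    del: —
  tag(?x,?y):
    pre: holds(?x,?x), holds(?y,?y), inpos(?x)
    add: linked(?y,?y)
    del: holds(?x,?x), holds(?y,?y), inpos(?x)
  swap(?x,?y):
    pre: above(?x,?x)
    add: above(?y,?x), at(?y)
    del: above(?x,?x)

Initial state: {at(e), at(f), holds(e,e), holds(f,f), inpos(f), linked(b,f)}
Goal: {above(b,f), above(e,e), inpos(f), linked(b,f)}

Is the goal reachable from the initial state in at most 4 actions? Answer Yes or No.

Yes

1. bind(f)  →  {above(f,f), at(e), at(f), holds(e,e), holds(f,f), inpos(f), linked(b,f)}
2. bind(e)  →  {above(e,e), above(f,f), at(e), at(f), holds(e,e), holds(f,f), inpos(f), linked(b,f)}
3. swap(f,b)  →  {above(b,f), above(e,e), at(b), at(e), at(f), holds(e,e), holds(f,f), inpos(f), linked(b,f)}
optimal plan length = 3; 3 ≤ 4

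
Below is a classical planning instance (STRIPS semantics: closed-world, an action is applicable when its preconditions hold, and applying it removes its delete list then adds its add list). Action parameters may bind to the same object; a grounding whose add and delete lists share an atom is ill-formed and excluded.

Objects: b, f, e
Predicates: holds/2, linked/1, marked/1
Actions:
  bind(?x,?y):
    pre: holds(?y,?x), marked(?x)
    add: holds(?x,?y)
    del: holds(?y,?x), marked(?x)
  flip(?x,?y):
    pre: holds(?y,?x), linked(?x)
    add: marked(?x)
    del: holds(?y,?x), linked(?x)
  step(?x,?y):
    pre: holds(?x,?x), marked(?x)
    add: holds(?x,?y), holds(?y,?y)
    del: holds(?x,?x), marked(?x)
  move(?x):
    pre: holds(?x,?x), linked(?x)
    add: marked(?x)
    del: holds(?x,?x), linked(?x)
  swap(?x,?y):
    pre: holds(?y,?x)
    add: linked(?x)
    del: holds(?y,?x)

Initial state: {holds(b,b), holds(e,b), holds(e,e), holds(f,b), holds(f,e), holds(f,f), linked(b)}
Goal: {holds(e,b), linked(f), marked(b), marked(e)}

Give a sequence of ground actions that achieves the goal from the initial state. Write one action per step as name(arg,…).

flip(b,b); swap(f,f); swap(e,f); flip(e,e)

1. flip(b,b)  →  {holds(e,b), holds(e,e), holds(f,b), holds(f,e), holds(f,f), marked(b)}
2. swap(f,f)  →  {holds(e,b), holds(e,e), holds(f,b), holds(f,e), linked(f), marked(b)}
3. swap(e,f)  →  {holds(e,b), holds(e,e), holds(f,b), linked(e), linked(f), marked(b)}
4. flip(e,e)  →  {holds(e,b), holds(f,b), linked(f), marked(b), marked(e)}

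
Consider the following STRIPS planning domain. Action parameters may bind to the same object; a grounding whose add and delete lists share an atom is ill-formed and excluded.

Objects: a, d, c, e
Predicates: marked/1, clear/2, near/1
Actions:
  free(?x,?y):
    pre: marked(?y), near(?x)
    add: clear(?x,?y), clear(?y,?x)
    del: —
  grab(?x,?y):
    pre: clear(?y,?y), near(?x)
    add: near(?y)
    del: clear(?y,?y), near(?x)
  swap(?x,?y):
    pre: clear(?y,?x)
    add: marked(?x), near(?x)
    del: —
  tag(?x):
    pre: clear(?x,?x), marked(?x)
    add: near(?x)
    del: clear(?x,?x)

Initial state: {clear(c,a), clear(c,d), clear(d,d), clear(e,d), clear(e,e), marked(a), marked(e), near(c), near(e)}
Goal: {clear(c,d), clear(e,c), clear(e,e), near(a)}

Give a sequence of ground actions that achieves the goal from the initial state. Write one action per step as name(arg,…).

free(c,e); swap(a,c)

1. free(c,e)  →  {clear(c,a), clear(c,d), clear(c,e), clear(d,d), clear(e,c), clear(e,d), clear(e,e), marked(a), marked(e), near(c), near(e)}
2. swap(a,c)  →  {clear(c,a), clear(c,d), clear(c,e), clear(d,d), clear(e,c), clear(e,d), clear(e,e), marked(a), marked(e), near(a), near(c), near(e)}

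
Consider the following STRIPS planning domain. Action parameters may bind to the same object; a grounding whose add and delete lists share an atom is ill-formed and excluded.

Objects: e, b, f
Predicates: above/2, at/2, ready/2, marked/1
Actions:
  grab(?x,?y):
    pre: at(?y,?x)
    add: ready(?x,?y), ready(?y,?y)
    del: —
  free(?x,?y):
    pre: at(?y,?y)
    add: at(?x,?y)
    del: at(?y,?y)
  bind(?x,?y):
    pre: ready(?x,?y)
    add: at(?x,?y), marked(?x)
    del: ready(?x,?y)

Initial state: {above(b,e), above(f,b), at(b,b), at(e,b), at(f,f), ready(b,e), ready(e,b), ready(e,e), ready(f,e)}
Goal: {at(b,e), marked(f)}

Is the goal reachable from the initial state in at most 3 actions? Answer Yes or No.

Yes

1. bind(b,e)  →  {above(b,e), above(f,b), at(b,b), at(b,e), at(e,b), at(f,f), marked(b), ready(e,b), ready(e,e), ready(f,e)}
2. bind(f,e)  →  {above(b,e), above(f,b), at(b,b), at(b,e), at(e,b), at(f,e), at(f,f), marked(b), marked(f), ready(e,b), ready(e,e)}
optimal plan length = 2; 2 ≤ 3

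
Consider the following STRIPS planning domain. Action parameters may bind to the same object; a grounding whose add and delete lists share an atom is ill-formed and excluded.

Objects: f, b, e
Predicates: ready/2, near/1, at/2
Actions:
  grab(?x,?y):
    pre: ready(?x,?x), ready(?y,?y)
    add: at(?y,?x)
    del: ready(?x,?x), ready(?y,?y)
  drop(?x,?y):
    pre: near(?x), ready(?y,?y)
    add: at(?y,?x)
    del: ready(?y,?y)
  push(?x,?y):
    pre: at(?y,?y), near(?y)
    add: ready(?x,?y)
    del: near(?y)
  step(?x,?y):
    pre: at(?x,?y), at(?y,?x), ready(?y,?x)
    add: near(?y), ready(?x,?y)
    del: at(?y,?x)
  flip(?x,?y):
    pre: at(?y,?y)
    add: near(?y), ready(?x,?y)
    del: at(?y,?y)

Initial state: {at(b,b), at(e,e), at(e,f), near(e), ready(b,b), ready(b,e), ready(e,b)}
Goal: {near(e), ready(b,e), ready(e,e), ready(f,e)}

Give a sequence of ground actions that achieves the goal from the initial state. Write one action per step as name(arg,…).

1. push(f,e)  →  {at(b,b), at(e,e), at(e,f), ready(b,b), ready(b,e), ready(e,b), ready(f,e)}
2. flip(e,e)  →  {at(b,b), at(e,f), near(e), ready(b,b), ready(b,e), ready(e,b), ready(e,e), ready(f,e)}

push(f,e); flip(e,e)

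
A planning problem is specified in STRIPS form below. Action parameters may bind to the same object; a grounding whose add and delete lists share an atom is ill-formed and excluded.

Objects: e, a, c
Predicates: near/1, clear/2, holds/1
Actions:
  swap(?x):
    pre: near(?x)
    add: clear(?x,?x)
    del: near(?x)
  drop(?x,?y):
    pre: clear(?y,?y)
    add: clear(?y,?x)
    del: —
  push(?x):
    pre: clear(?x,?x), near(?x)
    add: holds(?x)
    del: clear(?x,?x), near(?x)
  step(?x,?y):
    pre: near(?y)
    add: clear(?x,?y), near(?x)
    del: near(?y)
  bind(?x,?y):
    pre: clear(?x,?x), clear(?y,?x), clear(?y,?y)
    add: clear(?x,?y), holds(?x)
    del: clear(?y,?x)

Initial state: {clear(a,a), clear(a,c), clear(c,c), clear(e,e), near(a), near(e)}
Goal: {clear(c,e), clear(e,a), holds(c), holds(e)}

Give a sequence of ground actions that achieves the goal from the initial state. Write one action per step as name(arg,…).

drop(e,a); drop(e,c); bind(e,a); bind(c,a)

1. drop(e,a)  →  {clear(a,a), clear(a,c), clear(a,e), clear(c,c), clear(e,e), near(a), near(e)}
2. drop(e,c)  →  {clear(a,a), clear(a,c), clear(a,e), clear(c,c), clear(c,e), clear(e,e), near(a), near(e)}
3. bind(e,a)  →  {clear(a,a), clear(a,c), clear(c,c), clear(c,e), clear(e,a), clear(e,e), holds(e), near(a), near(e)}
4. bind(c,a)  →  {clear(a,a), clear(c,a), clear(c,c), clear(c,e), clear(e,a), clear(e,e), holds(c), holds(e), near(a), near(e)}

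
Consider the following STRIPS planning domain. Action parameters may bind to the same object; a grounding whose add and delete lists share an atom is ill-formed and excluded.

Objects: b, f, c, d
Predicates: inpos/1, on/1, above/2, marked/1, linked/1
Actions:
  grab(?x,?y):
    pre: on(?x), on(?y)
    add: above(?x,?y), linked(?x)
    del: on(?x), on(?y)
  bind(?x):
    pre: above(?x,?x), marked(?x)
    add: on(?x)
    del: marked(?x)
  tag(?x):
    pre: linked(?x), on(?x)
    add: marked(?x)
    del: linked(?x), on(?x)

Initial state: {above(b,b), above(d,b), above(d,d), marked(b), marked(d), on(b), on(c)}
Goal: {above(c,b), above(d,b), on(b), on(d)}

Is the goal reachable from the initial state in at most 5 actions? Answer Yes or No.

1. grab(c,b)  →  {above(b,b), above(c,b), above(d,b), above(d,d), linked(c), marked(b), marked(d)}
2. bind(b)  →  {above(b,b), above(c,b), above(d,b), above(d,d), linked(c), marked(d), on(b)}
3. bind(d)  →  {above(b,b), above(c,b), above(d,b), above(d,d), linked(c), on(b), on(d)}
optimal plan length = 3; 3 ≤ 5

Yes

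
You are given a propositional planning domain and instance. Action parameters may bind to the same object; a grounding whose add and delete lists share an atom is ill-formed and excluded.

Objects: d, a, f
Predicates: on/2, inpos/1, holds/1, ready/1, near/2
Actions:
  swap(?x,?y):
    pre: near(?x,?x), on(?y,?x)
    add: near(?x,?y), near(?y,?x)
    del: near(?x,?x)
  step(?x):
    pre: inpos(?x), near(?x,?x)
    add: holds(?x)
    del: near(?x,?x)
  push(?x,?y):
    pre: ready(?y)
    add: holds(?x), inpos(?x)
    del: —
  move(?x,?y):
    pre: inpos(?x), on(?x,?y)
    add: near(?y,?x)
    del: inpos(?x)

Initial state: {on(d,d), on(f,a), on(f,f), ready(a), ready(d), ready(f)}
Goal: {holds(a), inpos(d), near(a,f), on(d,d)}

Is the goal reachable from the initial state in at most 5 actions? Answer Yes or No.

1. push(d,d)  →  {holds(d), inpos(d), on(d,d), on(f,a), on(f,f), ready(a), ready(d), ready(f)}
2. push(a,d)  →  {holds(a), holds(d), inpos(a), inpos(d), on(d,d), on(f,a), on(f,f), ready(a), ready(d), ready(f)}
3. push(f,d)  →  {holds(a), holds(d), holds(f), inpos(a), inpos(d), inpos(f), on(d,d), on(f,a), on(f,f), ready(a), ready(d), ready(f)}
4. move(f,a)  →  {holds(a), holds(d), holds(f), inpos(a), inpos(d), near(a,f), on(d,d), on(f,a), on(f,f), ready(a), ready(d), ready(f)}
optimal plan length = 4; 4 ≤ 5

Yes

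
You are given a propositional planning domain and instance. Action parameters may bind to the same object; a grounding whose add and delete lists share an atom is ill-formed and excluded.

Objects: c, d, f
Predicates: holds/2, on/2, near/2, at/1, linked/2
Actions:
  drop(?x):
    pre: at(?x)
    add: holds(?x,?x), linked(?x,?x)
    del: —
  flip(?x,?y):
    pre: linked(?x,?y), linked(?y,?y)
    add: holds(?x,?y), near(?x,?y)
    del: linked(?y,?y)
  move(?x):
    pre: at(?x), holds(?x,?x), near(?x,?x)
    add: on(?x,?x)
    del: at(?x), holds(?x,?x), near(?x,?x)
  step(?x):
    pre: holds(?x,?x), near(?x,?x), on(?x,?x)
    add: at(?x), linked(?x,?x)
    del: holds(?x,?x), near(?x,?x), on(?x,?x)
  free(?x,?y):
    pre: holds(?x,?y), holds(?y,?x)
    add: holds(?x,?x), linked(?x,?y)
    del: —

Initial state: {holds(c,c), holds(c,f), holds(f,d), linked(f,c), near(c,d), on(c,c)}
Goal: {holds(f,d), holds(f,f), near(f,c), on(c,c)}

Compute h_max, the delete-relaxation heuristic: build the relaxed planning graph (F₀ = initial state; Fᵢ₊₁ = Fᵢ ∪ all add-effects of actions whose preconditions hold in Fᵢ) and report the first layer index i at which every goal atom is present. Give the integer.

3

F0 = init (6 atoms)
F1 = F0 ∪ {linked(c,c)}  (7 atoms)
F2 = F1 ∪ {holds(f,c), near(c,c), near(f,c)}  (10 atoms)
F3 = F2 ∪ {at(c), holds(f,f), linked(c,f)}  (13 atoms)
goal ⊆ F3  ⇒  h_max = 3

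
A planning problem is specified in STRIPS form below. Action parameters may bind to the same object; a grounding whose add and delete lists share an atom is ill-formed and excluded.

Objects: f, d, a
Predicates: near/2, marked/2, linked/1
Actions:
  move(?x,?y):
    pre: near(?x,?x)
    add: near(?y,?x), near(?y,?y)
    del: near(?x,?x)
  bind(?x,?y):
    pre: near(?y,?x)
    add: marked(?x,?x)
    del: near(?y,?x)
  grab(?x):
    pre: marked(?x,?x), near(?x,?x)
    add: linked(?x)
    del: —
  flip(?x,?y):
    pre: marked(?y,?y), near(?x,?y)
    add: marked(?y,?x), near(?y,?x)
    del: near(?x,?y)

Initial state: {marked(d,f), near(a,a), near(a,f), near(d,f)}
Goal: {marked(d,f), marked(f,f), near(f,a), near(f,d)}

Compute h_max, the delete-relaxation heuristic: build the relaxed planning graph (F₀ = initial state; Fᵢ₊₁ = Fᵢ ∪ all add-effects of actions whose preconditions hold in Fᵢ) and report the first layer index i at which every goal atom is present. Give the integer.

2

F0 = init (4 atoms)
F1 = F0 ∪ {marked(a,a), marked(f,f), near(d,a), near(d,d), near(f,a), near(f,f)}  (10 atoms)
F2 = F1 ∪ {linked(a), linked(f), marked(a,d), marked(a,f), marked(d,d), marked(f,a), marked(f,d), near(a,d), near(f,d)}  (19 atoms)
goal ⊆ F2  ⇒  h_max = 2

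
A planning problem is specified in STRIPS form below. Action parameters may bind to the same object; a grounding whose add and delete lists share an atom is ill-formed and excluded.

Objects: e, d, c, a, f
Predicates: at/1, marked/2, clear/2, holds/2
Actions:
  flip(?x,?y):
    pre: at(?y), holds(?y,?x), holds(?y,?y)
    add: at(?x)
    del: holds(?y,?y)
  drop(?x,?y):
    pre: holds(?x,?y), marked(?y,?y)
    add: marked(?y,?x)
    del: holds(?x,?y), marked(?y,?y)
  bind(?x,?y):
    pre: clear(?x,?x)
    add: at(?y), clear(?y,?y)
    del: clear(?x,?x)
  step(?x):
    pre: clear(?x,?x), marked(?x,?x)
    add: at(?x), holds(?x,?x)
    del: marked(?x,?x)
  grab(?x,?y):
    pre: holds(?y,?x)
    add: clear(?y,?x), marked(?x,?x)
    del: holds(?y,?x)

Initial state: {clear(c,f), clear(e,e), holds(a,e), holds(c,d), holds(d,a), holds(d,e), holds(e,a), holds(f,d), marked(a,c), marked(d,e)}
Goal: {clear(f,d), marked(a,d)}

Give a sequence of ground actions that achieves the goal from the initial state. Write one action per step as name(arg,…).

grab(d,f); grab(a,e); drop(d,a)

1. grab(d,f)  →  {clear(c,f), clear(e,e), clear(f,d), holds(a,e), holds(c,d), holds(d,a), holds(d,e), holds(e,a), marked(a,c), marked(d,d), marked(d,e)}
2. grab(a,e)  →  {clear(c,f), clear(e,a), clear(e,e), clear(f,d), holds(a,e), holds(c,d), holds(d,a), holds(d,e), marked(a,a), marked(a,c), marked(d,d), marked(d,e)}
3. drop(d,a)  →  {clear(c,f), clear(e,a), clear(e,e), clear(f,d), holds(a,e), holds(c,d), holds(d,e), marked(a,c), marked(a,d), marked(d,d), marked(d,e)}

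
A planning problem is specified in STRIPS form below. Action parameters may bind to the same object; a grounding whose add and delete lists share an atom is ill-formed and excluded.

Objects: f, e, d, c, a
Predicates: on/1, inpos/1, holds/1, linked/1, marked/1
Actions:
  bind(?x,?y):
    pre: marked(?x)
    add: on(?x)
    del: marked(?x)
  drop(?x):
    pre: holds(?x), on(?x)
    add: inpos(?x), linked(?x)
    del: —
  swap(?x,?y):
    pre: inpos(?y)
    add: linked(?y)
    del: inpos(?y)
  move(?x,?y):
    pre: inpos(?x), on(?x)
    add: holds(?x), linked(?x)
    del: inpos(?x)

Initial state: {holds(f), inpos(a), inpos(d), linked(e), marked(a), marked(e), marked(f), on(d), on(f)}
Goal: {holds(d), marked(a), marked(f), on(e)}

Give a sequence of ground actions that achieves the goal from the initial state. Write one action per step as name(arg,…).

1. bind(e,f)  →  {holds(f), inpos(a), inpos(d), linked(e), marked(a), marked(f), on(d), on(e), on(f)}
2. move(d,f)  →  {holds(d), holds(f), inpos(a), linked(d), linked(e), marked(a), marked(f), on(d), on(e), on(f)}

bind(e,f); move(d,f)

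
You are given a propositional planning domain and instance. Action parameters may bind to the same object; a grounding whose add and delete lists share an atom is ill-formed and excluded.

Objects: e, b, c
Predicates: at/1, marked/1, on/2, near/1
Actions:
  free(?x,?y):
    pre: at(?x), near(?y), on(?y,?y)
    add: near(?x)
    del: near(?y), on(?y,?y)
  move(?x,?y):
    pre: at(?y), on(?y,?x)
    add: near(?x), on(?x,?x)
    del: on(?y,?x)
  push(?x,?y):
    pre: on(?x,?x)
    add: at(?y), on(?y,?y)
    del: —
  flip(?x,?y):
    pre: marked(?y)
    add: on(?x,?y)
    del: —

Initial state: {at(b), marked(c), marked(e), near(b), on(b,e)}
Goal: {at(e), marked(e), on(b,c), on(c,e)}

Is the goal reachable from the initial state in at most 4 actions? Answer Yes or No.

1. move(e,b)  →  {at(b), marked(c), marked(e), near(b), near(e), on(e,e)}
2. push(e,e)  →  {at(b), at(e), marked(c), marked(e), near(b), near(e), on(e,e)}
3. flip(b,c)  →  {at(b), at(e), marked(c), marked(e), near(b), near(e), on(b,c), on(e,e)}
4. flip(c,e)  →  {at(b), at(e), marked(c), marked(e), near(b), near(e), on(b,c), on(c,e), on(e,e)}
optimal plan length = 4; 4 ≤ 4

Yes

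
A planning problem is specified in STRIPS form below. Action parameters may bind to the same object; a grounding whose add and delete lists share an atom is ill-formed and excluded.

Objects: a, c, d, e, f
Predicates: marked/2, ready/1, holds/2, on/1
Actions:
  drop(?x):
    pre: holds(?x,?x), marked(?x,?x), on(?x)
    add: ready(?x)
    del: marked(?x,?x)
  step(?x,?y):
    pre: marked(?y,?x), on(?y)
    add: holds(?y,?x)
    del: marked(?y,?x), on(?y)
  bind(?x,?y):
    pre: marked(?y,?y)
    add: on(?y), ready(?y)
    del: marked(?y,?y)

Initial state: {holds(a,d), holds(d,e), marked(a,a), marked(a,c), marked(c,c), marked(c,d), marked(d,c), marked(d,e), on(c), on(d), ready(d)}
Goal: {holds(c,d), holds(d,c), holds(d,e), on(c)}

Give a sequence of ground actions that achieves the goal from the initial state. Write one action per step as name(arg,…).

1. step(c,d)  →  {holds(a,d), holds(d,c), holds(d,e), marked(a,a), marked(a,c), marked(c,c), marked(c,d), marked(d,e), on(c), ready(d)}
2. step(d,c)  →  {holds(a,d), holds(c,d), holds(d,c), holds(d,e), marked(a,a), marked(a,c), marked(c,c), marked(d,e), ready(d)}
3. bind(a,c)  →  {holds(a,d), holds(c,d), holds(d,c), holds(d,e), marked(a,a), marked(a,c), marked(d,e), on(c), ready(c), ready(d)}

step(c,d); step(d,c); bind(a,c)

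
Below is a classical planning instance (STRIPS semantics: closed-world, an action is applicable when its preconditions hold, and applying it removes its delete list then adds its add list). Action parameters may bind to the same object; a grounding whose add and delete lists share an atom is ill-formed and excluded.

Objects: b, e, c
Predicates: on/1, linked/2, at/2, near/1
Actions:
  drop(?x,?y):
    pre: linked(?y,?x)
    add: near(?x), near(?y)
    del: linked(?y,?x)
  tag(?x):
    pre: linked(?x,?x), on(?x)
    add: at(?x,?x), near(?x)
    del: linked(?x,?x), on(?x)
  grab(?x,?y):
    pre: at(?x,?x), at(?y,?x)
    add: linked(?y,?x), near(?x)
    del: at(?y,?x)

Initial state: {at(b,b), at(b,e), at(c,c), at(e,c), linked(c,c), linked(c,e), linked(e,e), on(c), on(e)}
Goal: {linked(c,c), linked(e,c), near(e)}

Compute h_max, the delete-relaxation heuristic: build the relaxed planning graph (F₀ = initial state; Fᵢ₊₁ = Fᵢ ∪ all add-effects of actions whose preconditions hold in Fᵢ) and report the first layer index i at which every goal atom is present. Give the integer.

1

F0 = init (9 atoms)
F1 = F0 ∪ {at(e,e), linked(b,b), linked(e,c), near(b), near(c), near(e)}  (15 atoms)
goal ⊆ F1  ⇒  h_max = 1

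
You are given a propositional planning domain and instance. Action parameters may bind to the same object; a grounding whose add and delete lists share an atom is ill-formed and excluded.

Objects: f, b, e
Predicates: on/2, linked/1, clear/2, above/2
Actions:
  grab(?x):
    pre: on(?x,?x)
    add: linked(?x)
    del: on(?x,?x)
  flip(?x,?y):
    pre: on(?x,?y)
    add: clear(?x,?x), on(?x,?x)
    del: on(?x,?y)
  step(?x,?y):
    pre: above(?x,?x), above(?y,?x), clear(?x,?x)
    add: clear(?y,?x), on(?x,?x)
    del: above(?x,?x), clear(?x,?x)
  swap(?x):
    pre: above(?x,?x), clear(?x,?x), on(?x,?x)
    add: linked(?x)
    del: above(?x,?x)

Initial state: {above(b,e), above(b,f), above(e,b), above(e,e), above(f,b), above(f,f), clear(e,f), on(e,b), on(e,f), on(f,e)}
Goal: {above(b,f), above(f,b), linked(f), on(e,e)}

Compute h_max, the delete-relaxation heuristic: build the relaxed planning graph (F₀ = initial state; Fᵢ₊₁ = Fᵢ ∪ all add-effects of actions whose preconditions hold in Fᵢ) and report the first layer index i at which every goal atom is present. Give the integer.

2

F0 = init (10 atoms)
F1 = F0 ∪ {clear(e,e), clear(f,f), on(e,e), on(f,f)}  (14 atoms)
F2 = F1 ∪ {clear(b,e), clear(b,f), linked(e), linked(f)}  (18 atoms)
goal ⊆ F2  ⇒  h_max = 2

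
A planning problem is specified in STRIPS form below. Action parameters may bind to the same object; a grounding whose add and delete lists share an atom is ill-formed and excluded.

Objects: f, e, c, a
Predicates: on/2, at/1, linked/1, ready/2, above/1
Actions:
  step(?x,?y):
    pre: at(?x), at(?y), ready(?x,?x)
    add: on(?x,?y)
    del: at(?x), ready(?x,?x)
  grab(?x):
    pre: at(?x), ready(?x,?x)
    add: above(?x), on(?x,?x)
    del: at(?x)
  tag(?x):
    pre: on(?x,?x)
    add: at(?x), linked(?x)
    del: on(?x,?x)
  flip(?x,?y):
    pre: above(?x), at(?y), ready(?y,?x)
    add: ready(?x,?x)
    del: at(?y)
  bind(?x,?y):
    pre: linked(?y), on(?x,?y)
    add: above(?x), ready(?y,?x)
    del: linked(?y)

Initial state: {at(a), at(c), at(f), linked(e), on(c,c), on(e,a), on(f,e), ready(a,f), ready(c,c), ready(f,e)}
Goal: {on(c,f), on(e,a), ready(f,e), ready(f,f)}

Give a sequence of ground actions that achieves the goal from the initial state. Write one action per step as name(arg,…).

step(c,f); bind(f,e); flip(f,a)

1. step(c,f)  →  {at(a), at(f), linked(e), on(c,c), on(c,f), on(e,a), on(f,e), ready(a,f), ready(f,e)}
2. bind(f,e)  →  {above(f), at(a), at(f), on(c,c), on(c,f), on(e,a), on(f,e), ready(a,f), ready(e,f), ready(f,e)}
3. flip(f,a)  →  {above(f), at(f), on(c,c), on(c,f), on(e,a), on(f,e), ready(a,f), ready(e,f), ready(f,e), ready(f,f)}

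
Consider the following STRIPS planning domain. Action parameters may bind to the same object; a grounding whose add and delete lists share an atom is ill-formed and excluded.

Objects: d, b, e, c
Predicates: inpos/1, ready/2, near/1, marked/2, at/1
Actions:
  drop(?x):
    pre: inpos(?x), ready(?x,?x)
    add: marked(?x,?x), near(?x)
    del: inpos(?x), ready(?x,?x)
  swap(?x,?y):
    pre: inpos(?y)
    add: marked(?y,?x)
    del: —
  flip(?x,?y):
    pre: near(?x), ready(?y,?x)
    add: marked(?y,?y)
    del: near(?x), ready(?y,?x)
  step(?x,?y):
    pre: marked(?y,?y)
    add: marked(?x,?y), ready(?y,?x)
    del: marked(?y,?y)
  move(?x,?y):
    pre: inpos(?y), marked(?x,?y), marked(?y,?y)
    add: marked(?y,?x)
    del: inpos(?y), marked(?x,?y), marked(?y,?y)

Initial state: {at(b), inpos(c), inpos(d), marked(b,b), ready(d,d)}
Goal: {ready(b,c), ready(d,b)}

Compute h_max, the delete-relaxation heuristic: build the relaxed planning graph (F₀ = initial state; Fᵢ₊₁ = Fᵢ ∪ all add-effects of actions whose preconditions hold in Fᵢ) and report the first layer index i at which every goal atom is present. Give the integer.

F0 = init (5 atoms)
F1 = F0 ∪ {marked(c,b), marked(c,c), marked(c,d), marked(c,e), marked(d,b), marked(d,c), marked(d,d), marked(d,e), marked(e,b), near(d), ready(b,c), ready(b,d), ready(b,e)}  (18 atoms)
F2 = F1 ∪ {marked(b,c), marked(b,d), marked(e,c), marked(e,d), ready(c,b), ready(c,d), ready(c,e), ready(d,b), ready(d,c), ready(d,e)}  (28 atoms)
goal ⊆ F2  ⇒  h_max = 2

2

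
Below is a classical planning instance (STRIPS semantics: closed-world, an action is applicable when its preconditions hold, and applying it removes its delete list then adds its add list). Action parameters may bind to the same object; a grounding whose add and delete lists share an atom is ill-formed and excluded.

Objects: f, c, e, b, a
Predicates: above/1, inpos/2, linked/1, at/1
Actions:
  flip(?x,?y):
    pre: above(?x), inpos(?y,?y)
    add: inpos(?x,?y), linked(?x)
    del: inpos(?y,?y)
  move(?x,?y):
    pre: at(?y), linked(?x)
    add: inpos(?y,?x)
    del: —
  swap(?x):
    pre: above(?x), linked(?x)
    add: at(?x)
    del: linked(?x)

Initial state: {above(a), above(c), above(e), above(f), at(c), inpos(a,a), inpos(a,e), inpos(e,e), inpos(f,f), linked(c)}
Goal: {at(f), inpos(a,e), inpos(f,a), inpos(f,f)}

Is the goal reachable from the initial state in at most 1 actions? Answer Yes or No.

1. flip(f,a)  →  {above(a), above(c), above(e), above(f), at(c), inpos(a,e), inpos(e,e), inpos(f,a), inpos(f,f), linked(c), linked(f)}
2. swap(f)  →  {above(a), above(c), above(e), above(f), at(c), at(f), inpos(a,e), inpos(e,e), inpos(f,a), inpos(f,f), linked(c)}
optimal plan length = 2; 2 > 1

No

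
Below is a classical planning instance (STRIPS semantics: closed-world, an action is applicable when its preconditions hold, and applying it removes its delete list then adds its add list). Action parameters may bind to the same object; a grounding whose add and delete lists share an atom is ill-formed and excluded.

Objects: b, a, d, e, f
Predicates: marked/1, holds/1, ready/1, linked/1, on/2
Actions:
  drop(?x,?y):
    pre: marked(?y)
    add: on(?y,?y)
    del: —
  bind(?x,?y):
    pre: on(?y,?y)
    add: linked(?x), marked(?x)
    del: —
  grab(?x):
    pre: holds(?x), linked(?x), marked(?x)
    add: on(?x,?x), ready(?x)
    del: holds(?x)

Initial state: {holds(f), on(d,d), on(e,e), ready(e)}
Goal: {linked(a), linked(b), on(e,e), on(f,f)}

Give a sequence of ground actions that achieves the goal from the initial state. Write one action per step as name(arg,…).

bind(b,d); bind(a,d); bind(f,d); drop(b,f)

1. bind(b,d)  →  {holds(f), linked(b), marked(b), on(d,d), on(e,e), ready(e)}
2. bind(a,d)  →  {holds(f), linked(a), linked(b), marked(a), marked(b), on(d,d), on(e,e), ready(e)}
3. bind(f,d)  →  {holds(f), linked(a), linked(b), linked(f), marked(a), marked(b), marked(f), on(d,d), on(e,e), ready(e)}
4. drop(b,f)  →  {holds(f), linked(a), linked(b), linked(f), marked(a), marked(b), marked(f), on(d,d), on(e,e), on(f,f), ready(e)}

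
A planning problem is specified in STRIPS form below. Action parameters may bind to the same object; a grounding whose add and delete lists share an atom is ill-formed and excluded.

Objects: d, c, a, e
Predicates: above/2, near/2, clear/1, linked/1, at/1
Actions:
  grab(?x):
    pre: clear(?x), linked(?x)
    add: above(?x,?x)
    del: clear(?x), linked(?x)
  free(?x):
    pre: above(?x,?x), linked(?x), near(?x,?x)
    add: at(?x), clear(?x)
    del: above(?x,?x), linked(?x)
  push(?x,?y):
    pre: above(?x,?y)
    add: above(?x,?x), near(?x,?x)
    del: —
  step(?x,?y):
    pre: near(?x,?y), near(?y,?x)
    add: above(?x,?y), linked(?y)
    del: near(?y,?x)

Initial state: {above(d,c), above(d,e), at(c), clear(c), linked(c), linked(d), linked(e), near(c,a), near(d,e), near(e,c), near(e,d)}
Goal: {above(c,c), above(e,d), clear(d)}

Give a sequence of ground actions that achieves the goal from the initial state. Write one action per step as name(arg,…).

grab(c); push(d,c); free(d); step(e,d)

1. grab(c)  →  {above(c,c), above(d,c), above(d,e), at(c), linked(d), linked(e), near(c,a), near(d,e), near(e,c), near(e,d)}
2. push(d,c)  →  {above(c,c), above(d,c), above(d,d), above(d,e), at(c), linked(d), linked(e), near(c,a), near(d,d), near(d,e), near(e,c), near(e,d)}
3. free(d)  →  {above(c,c), above(d,c), above(d,e), at(c), at(d), clear(d), linked(e), near(c,a), near(d,d), near(d,e), near(e,c), near(e,d)}
4. step(e,d)  →  {above(c,c), above(d,c), above(d,e), above(e,d), at(c), at(d), clear(d), linked(d), linked(e), near(c,a), near(d,d), near(e,c), near(e,d)}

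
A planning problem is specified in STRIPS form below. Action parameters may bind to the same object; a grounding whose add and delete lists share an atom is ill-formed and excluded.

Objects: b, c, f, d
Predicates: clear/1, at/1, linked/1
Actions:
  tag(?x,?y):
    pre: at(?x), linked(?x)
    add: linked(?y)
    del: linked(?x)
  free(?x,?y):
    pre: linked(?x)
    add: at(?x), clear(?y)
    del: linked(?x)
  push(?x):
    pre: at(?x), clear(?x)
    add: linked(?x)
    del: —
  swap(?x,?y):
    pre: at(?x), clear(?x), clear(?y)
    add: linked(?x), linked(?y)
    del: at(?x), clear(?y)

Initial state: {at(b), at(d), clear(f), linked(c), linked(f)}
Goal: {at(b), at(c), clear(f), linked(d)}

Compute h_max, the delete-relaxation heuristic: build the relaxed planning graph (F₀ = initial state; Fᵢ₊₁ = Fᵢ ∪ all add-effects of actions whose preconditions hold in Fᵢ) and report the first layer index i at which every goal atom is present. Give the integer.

2

F0 = init (5 atoms)
F1 = F0 ∪ {at(c), at(f), clear(b), clear(c), clear(d)}  (10 atoms)
F2 = F1 ∪ {linked(b), linked(d)}  (12 atoms)
goal ⊆ F2  ⇒  h_max = 2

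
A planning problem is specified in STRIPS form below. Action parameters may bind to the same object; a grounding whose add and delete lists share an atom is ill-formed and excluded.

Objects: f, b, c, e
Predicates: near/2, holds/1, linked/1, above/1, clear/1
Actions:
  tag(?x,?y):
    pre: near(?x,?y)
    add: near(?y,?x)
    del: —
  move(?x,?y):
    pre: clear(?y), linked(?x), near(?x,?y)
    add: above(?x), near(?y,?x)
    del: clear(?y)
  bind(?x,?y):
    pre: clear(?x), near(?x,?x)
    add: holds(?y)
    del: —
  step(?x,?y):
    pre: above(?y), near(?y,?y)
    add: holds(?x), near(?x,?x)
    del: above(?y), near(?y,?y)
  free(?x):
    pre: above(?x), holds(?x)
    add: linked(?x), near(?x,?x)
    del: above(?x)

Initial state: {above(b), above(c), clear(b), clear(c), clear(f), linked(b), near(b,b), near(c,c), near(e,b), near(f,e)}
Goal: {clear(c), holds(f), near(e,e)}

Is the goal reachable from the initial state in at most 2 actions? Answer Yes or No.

Yes

1. bind(b,f)  →  {above(b), above(c), clear(b), clear(c), clear(f), holds(f), linked(b), near(b,b), near(c,c), near(e,b), near(f,e)}
2. step(e,b)  →  {above(c), clear(b), clear(c), clear(f), holds(e), holds(f), linked(b), near(c,c), near(e,b), near(e,e), near(f,e)}
optimal plan length = 2; 2 ≤ 2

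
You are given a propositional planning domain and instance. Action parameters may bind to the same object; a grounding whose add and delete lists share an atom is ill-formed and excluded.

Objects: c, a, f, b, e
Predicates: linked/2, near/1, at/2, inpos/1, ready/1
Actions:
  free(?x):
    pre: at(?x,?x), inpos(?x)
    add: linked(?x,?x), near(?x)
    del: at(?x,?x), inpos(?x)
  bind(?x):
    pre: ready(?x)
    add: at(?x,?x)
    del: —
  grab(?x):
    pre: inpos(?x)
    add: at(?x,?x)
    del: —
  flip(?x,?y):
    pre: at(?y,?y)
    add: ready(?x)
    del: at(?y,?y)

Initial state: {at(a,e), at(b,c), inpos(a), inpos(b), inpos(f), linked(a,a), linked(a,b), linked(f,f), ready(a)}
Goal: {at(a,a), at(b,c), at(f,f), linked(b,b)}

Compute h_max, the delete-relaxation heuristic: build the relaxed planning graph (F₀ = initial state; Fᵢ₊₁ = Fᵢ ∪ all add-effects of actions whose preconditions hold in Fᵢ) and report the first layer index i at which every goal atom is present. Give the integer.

F0 = init (9 atoms)
F1 = F0 ∪ {at(a,a), at(b,b), at(f,f)}  (12 atoms)
F2 = F1 ∪ {linked(b,b), near(a), near(b), near(f), ready(b), ready(c), ready(e), ready(f)}  (20 atoms)
goal ⊆ F2  ⇒  h_max = 2

2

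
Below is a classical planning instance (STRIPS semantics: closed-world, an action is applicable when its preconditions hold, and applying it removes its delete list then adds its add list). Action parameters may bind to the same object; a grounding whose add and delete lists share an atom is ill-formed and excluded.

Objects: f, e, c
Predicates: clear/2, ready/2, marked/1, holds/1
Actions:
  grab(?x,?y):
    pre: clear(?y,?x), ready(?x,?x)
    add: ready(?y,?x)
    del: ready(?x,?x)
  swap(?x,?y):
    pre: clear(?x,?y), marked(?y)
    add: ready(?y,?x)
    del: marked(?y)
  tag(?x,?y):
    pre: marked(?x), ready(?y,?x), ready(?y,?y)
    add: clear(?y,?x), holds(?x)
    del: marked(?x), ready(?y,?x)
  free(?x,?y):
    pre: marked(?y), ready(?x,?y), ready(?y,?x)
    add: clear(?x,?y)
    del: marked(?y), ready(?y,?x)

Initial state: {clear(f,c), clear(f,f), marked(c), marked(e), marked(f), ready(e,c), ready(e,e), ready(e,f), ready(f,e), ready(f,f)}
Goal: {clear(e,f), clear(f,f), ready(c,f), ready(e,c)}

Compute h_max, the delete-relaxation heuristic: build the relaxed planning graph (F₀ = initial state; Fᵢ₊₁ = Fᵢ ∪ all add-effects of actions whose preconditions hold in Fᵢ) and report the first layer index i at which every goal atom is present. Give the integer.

F0 = init (10 atoms)
F1 = F0 ∪ {clear(e,c), clear(e,e), clear(e,f), clear(f,e), holds(c), holds(e), holds(f), ready(c,f)}  (18 atoms)
goal ⊆ F1  ⇒  h_max = 1

1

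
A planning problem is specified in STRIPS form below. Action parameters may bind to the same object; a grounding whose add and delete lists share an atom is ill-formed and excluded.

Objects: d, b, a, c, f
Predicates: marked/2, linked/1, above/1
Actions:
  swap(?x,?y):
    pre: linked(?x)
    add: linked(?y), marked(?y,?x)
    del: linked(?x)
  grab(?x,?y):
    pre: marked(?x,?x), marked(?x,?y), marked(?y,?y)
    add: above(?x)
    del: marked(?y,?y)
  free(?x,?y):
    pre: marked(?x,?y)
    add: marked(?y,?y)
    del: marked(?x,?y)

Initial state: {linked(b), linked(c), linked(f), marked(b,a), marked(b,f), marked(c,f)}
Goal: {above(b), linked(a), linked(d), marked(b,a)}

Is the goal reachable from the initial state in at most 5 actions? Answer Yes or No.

1. swap(b,d)  →  {linked(c), linked(d), linked(f), marked(b,a), marked(b,f), marked(c,f), marked(d,b)}
2. swap(c,a)  →  {linked(a), linked(d), linked(f), marked(a,c), marked(b,a), marked(b,f), marked(c,f), marked(d,b)}
3. free(d,b)  →  {linked(a), linked(d), linked(f), marked(a,c), marked(b,a), marked(b,b), marked(b,f), marked(c,f)}
4. grab(b,b)  →  {above(b), linked(a), linked(d), linked(f), marked(a,c), marked(b,a), marked(b,f), marked(c,f)}
optimal plan length = 4; 4 ≤ 5

Yes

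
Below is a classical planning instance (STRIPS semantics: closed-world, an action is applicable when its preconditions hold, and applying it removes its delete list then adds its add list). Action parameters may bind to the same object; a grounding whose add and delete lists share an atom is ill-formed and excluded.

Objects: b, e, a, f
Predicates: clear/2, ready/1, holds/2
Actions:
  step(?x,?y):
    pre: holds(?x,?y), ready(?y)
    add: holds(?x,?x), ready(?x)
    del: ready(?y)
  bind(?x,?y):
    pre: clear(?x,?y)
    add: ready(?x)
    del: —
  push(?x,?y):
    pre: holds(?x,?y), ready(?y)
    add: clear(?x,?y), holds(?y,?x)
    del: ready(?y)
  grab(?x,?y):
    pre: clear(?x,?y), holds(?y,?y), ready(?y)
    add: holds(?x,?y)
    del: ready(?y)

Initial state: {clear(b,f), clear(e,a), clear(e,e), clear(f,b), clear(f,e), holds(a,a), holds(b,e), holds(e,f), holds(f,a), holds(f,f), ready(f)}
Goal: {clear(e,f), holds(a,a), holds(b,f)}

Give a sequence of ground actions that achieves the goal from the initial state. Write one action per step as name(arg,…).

1. push(e,f)  →  {clear(b,f), clear(e,a), clear(e,e), clear(e,f), clear(f,b), clear(f,e), holds(a,a), holds(b,e), holds(e,f), holds(f,a), holds(f,e), holds(f,f)}
2. bind(f,b)  →  {clear(b,f), clear(e,a), clear(e,e), clear(e,f), clear(f,b), clear(f,e), holds(a,a), holds(b,e), holds(e,f), holds(f,a), holds(f,e), holds(f,f), ready(f)}
3. grab(b,f)  →  {clear(b,f), clear(e,a), clear(e,e), clear(e,f), clear(f,b), clear(f,e), holds(a,a), holds(b,e), holds(b,f), holds(e,f), holds(f,a), holds(f,e), holds(f,f)}

push(e,f); bind(f,b); grab(b,f)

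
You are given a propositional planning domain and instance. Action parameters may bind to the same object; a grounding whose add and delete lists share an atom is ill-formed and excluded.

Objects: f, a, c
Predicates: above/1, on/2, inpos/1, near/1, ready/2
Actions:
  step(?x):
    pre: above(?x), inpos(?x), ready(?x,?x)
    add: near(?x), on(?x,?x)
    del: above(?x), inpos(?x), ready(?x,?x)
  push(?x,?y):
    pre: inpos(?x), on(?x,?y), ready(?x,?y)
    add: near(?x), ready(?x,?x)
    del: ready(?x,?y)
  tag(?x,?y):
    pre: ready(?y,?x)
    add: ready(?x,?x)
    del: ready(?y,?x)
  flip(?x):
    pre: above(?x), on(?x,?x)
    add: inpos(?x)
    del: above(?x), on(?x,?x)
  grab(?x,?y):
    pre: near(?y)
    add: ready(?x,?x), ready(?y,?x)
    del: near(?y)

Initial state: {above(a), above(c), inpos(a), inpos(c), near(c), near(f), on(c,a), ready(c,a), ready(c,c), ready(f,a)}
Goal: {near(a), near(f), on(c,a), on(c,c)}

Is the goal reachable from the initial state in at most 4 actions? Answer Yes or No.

Yes

1. step(c)  →  {above(a), inpos(a), near(c), near(f), on(c,a), on(c,c), ready(c,a), ready(f,a)}
2. tag(a,f)  →  {above(a), inpos(a), near(c), near(f), on(c,a), on(c,c), ready(a,a), ready(c,a)}
3. step(a)  →  {near(a), near(c), near(f), on(a,a), on(c,a), on(c,c), ready(c,a)}
optimal plan length = 3; 3 ≤ 4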